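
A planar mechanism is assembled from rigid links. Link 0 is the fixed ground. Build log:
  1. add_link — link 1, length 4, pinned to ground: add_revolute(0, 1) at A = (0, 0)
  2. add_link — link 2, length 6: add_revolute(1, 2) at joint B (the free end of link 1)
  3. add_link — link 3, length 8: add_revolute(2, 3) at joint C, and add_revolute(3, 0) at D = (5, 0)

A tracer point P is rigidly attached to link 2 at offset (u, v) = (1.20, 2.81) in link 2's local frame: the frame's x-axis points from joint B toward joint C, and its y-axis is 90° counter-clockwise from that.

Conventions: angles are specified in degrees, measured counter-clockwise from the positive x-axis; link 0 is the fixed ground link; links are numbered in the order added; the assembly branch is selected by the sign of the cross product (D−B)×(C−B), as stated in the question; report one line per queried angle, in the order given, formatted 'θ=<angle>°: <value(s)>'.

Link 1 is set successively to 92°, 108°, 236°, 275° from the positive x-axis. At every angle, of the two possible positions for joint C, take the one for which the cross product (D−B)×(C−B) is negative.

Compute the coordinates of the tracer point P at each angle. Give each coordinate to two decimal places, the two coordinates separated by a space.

A=(0,0), D=(5.00,0)
θ=92°: B = A + 4.00·(cos92°, sin92°) = (-0.1396, 3.9976)
θ=92°: |BD| = 6.5112
θ=92°: circle(B,6.00) ∩ circle(D,8.00): a=1.1055, h=5.8973
θ=92°:   candidates: C₊=(4.3536,7.9738) cross=38.398; C₋=(-2.8876,-1.3361) cross=-38.398
θ=92°:   branch - wants cross < 0 → take C=(-2.8876,-1.3361) (cross=-38.398)
θ=92°: ex = (C−B)/|BC| = (-0.4580,-0.8889); ey = (0.8889,-0.4580)
θ=92°: P = B + 1.20·ex + 2.81·ey = (1.8087,1.6438)
θ=108°: B = A + 4.00·(cos108°, sin108°) = (-1.2361, 3.8042)
θ=108°: |BD| = 7.3048
θ=108°: circle(B,6.00) ∩ circle(D,8.00): a=1.7359, h=5.7434
θ=108°:   candidates: C₊=(3.2369,7.8033) cross=41.955; C₋=(-2.7452,-2.0029) cross=-41.955
θ=108°:   branch - wants cross < 0 → take C=(-2.7452,-2.0029) (cross=-41.955)
θ=108°: ex = (C−B)/|BC| = (-0.2515,-0.9679); ey = (0.9679,-0.2515)
θ=108°: P = B + 1.20·ex + 2.81·ey = (1.1818,1.9360)
θ=236°: B = A + 4.00·(cos236°, sin236°) = (-2.2368, -3.3162)
θ=236°: |BD| = 7.9604
θ=236°: circle(B,6.00) ∩ circle(D,8.00): a=2.2215, h=5.5736
θ=236°:   candidates: C₊=(-2.5391,2.6762) cross=44.368; C₋=(2.1046,-7.4577) cross=-44.368
θ=236°:   branch - wants cross < 0 → take C=(2.1046,-7.4577) (cross=-44.368)
θ=236°: ex = (C−B)/|BC| = (0.7236,-0.6903); ey = (0.6903,0.7236)
θ=236°: P = B + 1.20·ex + 2.81·ey = (0.5711,-2.1112)
θ=275°: B = A + 4.00·(cos275°, sin275°) = (0.3486, -3.9848)
θ=275°: |BD| = 6.1248
θ=275°: circle(B,6.00) ∩ circle(D,8.00): a=0.7767, h=5.9495
θ=275°:   candidates: C₊=(-2.9323,1.0387) cross=36.440; C₋=(4.8091,-7.9977) cross=-36.440
θ=275°:   branch - wants cross < 0 → take C=(4.8091,-7.9977) (cross=-36.440)
θ=275°: ex = (C−B)/|BC| = (0.7434,-0.6688); ey = (0.6688,0.7434)
θ=275°: P = B + 1.20·ex + 2.81·ey = (3.1201,-2.6984)

θ=92°: 1.81 1.64
θ=108°: 1.18 1.94
θ=236°: 0.57 -2.11
θ=275°: 3.12 -2.70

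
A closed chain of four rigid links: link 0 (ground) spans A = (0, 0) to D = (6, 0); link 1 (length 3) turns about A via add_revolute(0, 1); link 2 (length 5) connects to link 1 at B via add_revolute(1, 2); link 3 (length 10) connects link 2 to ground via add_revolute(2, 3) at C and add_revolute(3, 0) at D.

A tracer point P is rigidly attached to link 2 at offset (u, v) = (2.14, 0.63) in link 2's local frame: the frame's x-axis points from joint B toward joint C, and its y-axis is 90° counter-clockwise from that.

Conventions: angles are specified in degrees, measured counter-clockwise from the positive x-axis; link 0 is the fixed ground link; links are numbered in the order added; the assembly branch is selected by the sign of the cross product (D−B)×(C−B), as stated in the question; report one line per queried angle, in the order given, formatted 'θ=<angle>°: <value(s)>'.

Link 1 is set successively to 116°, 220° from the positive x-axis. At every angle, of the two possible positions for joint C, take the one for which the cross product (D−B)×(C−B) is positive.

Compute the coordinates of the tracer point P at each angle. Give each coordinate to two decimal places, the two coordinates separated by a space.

A=(0,0), D=(6.00,0)
θ=116°: B = A + 3.00·(cos116°, sin116°) = (-1.3151, 2.6964)
θ=116°: |BD| = 7.7962
θ=116°: circle(B,5.00) ∩ circle(D,10.00): a=-0.9119, h=4.9161
θ=116°:   candidates: C₊=(-0.4704,7.6245) cross=38.327; C₋=(-3.8710,-1.6010) cross=-38.327
θ=116°:   branch + wants cross > 0 → take C=(-0.4704,7.6245) (cross=38.327)
θ=116°: ex = (C−B)/|BC| = (0.1689,0.9856); ey = (-0.9856,0.1689)
θ=116°: P = B + 2.14·ex + 0.63·ey = (-1.5745,4.9121)
θ=220°: B = A + 3.00·(cos220°, sin220°) = (-2.2981, -1.9284)
θ=220°: |BD| = 8.5192
θ=220°: circle(B,5.00) ∩ circle(D,10.00): a=-0.1422, h=4.9980
θ=220°:   candidates: C₊=(-3.5679,2.9077) cross=42.579; C₋=(-1.3053,-6.8288) cross=-42.579
θ=220°:   branch + wants cross > 0 → take C=(-3.5679,2.9077) (cross=42.579)
θ=220°: ex = (C−B)/|BC| = (-0.2540,0.9672); ey = (-0.9672,-0.2540)
θ=220°: P = B + 2.14·ex + 0.63·ey = (-3.4510,-0.0185)

θ=116°: -1.57 4.91
θ=220°: -3.45 -0.02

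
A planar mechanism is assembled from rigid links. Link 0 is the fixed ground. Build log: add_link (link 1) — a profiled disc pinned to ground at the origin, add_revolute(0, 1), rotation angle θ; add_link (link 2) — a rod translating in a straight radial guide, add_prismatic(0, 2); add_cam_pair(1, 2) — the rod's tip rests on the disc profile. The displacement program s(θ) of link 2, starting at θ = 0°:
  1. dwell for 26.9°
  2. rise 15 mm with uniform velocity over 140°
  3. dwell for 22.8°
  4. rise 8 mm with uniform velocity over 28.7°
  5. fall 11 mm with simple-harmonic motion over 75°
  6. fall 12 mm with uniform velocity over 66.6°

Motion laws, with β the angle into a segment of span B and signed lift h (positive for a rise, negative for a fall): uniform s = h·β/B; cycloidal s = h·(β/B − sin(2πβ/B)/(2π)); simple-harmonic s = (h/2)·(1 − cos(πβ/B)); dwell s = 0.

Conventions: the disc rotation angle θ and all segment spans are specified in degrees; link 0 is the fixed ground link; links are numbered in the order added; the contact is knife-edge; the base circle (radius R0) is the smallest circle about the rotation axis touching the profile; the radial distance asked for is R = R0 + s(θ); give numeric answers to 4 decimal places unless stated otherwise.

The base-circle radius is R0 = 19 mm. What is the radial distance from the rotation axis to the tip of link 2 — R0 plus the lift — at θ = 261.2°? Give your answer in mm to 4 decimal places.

seg 1 [0°–26.9°] dwell: s stays 0.0000
seg 2 [26.9°–166.9°] uniform, h=15: full span → s += 15 → s = 15.0000
seg 3 [166.9°–189.7°] dwell: s stays 15.0000
seg 4 [189.7°–218.4°] uniform, h=8: full span → s += 8 → s = 23.0000
seg 5 [218.4°–293.4°] simple-harmonic, h=-11: θ=261.2° here. β=42.8, B=75. -11/2·(1 − cos(π·0.5707)) = -6.7110 → s = 16.2890
R = R0 + s = 19 + 16.2890 = 35.2890

35.2890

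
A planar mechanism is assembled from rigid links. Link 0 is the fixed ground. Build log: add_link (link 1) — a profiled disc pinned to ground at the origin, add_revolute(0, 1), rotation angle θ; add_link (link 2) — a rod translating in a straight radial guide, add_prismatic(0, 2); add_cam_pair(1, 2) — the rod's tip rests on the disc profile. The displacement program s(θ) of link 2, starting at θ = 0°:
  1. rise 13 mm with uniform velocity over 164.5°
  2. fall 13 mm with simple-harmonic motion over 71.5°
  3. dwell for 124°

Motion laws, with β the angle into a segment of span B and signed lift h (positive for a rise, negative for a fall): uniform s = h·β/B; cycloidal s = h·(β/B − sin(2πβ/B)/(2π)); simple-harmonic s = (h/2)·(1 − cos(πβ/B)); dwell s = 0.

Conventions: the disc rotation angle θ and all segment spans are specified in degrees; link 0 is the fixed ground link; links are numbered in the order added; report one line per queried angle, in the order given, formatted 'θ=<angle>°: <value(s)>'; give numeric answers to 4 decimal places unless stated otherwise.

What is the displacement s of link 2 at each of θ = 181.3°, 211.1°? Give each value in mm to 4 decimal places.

seg 1 [0°–164.5°] uniform, h=13: full span → s += 13 → s = 13.0000
seg 2 [164.5°–236°] simple-harmonic, h=-13: θ=181.3° here. β=16.8, B=71.5. -13/2·(1 − cos(π·0.2350)) = -1.6919 → s = 11.3081
seg 2 [164.5°–236°] simple-harmonic, h=-13: θ=211.1° here. β=46.6, B=71.5. -13/2·(1 − cos(π·0.6517)) = -9.4827 → s = 3.5173

θ=181.3°: 11.3081
θ=211.1°: 3.5173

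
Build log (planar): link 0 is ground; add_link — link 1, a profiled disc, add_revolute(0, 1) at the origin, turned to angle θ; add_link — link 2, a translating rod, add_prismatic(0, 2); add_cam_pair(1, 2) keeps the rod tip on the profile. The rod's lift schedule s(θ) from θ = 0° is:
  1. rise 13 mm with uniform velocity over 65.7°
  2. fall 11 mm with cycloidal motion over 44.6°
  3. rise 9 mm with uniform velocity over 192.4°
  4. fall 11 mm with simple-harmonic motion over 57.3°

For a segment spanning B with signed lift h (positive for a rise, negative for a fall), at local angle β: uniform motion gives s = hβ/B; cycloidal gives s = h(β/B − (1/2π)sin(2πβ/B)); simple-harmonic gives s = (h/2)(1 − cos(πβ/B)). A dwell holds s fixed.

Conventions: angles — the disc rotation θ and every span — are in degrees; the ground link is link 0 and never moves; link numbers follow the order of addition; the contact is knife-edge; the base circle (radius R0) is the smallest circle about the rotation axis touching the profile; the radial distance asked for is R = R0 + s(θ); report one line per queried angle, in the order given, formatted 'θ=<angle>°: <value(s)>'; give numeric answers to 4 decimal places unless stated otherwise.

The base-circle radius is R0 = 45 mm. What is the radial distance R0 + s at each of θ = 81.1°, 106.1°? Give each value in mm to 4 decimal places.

seg 1 [0°–65.7°] uniform, h=13: full span → s += 13 → s = 13.0000
seg 2 [65.7°–110.3°] cycloidal, h=-11: θ=81.1° here. β=15.4, B=44.6. -11·(0.3453 − sin(2π·0.3453)/(2π)) = -2.3520 → s = 10.6480
seg 2 [65.7°–110.3°] cycloidal, h=-11: θ=106.1° here. β=40.4, B=44.6. -11·(0.9058 − sin(2π·0.9058)/(2π)) = -10.9406 → s = 2.0594
θ=81.1°: R = R0 + s = 45 + 10.6480 = 55.6480
θ=106.1°: R = R0 + s = 45 + 2.0594 = 47.0594

θ=81.1°: 55.6480
θ=106.1°: 47.0594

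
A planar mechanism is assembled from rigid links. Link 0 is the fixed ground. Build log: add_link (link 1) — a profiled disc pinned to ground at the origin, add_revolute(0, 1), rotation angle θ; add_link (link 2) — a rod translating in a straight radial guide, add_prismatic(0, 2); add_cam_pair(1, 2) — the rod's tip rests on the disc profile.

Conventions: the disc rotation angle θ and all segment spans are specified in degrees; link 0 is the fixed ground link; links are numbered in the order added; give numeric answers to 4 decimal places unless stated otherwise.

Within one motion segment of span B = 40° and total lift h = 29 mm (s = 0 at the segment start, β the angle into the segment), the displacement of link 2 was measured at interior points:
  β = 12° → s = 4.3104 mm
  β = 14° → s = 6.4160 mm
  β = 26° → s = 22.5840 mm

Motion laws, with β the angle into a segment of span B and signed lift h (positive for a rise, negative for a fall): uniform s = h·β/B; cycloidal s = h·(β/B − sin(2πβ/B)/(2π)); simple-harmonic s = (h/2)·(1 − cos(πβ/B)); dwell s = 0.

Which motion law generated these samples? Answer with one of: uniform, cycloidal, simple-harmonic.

candidates at β/B = r: uniform s = h·r (linear in β); cycloidal s = h·(r − sin(2πr)/(2π)); simple-harmonic s = (h/2)(1 − cos(πr))
β=12°: printed 4.3104 | uniform 8.7000, cycloidal 4.3104, simple-harmonic 5.9771
β=14°: printed 6.4160 | uniform 10.1500, cycloidal 6.4160, simple-harmonic 7.9171
β=26°: printed 22.5840 | uniform 18.8500, cycloidal 22.5840, simple-harmonic 21.0829
only one law matches every sample → cycloidal

cycloidal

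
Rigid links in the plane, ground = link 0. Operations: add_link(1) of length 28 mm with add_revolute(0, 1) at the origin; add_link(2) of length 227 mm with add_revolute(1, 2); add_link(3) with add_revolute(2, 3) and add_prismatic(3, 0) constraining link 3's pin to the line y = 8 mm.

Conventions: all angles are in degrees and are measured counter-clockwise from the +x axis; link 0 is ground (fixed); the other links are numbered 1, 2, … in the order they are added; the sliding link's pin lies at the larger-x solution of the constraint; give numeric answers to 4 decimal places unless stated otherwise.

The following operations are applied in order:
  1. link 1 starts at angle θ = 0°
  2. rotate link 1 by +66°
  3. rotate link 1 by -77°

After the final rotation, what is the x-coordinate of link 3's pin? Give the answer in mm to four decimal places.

geometry: r = 28 mm, L = 227 mm, e = 8 mm; θ starts at 0°
rotate link 1 by +66°: θ ← 0° +66° = 66°
rotate link 1 by -77°: θ ← 66° -77° = -11°
crank pin P = (r cos θ, r sin θ) = (27.485561, -5.342652)
h = r sin θ − e = -5.342652 − 8 = -13.342652
x = r cos θ + √(L² − h²) = 27.485561 + 226.607532 = 254.093093

254.0931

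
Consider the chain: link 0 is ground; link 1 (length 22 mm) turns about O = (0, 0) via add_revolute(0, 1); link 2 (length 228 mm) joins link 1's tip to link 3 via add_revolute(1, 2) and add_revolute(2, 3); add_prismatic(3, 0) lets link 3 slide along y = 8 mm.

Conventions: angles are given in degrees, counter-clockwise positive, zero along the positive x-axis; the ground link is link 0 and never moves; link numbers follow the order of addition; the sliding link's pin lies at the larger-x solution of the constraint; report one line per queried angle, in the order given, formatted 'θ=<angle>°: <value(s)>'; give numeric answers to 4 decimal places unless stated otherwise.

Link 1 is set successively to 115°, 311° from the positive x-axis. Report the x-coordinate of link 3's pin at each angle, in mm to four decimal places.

geometry: r = 22 mm, L = 228 mm, e = 8 mm
θ=115°: crank pin P = (r cos θ, r sin θ) = (-9.297602, 19.938771)
θ=115°: h = r sin θ − e = 19.938771 − 8 = 11.938771
θ=115°: x = r cos θ + √(L² − h²) = -9.297602 + 227.687210 = 218.389609
θ=311°: crank pin P = (r cos θ, r sin θ) = (14.433299, -16.603611)
θ=311°: h = r sin θ − e = -16.603611 − 8 = -24.603611
θ=311°: x = r cos θ + √(L² − h²) = 14.433299 + 226.668618 = 241.101917

θ=115°: 218.3896
θ=311°: 241.1019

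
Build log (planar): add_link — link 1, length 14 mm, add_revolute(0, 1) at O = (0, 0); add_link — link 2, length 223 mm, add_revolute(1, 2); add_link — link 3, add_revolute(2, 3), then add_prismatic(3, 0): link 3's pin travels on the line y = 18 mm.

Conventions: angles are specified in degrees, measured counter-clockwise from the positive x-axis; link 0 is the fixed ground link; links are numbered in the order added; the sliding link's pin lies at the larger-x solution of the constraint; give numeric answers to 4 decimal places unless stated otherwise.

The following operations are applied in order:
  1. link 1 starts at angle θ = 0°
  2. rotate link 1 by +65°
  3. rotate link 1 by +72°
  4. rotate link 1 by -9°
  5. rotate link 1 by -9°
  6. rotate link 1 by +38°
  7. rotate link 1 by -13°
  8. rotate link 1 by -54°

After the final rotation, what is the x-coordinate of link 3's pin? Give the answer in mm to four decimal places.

geometry: r = 14 mm, L = 223 mm, e = 18 mm; θ starts at 0°
rotate link 1 by +65°: θ ← 0° +65° = 65°
rotate link 1 by +72°: θ ← 65° +72° = 137°
rotate link 1 by -9°: θ ← 137° -9° = 128°
rotate link 1 by -9°: θ ← 128° -9° = 119°
rotate link 1 by +38°: θ ← 119° +38° = 157°
rotate link 1 by -13°: θ ← 157° -13° = 144°
rotate link 1 by -54°: θ ← 144° -54° = 90°
crank pin P = (r cos θ, r sin θ) = (0.000000, 14.000000)
h = r sin θ − e = 14.000000 − 18 = -4.000000
x = r cos θ + √(L² − h²) = 0.000000 + 222.964123 = 222.964123

222.9641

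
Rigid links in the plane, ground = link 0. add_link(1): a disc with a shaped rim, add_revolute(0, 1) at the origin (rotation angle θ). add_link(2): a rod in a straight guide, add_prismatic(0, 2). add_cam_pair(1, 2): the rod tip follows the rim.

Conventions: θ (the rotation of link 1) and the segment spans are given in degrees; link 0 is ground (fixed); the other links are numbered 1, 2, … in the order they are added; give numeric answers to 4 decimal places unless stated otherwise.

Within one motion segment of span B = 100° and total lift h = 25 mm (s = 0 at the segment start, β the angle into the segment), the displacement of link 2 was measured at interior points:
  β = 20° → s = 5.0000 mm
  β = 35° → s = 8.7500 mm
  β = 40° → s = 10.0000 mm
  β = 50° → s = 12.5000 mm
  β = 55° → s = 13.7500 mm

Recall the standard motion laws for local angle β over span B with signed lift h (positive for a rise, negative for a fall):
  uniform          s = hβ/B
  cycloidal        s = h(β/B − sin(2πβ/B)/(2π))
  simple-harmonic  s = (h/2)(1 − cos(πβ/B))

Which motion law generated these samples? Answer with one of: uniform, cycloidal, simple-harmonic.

candidates at β/B = r: uniform s = h·r (linear in β); cycloidal s = h·(r − sin(2πr)/(2π)); simple-harmonic s = (h/2)(1 − cos(πr))
β=20°: printed 5.0000 | uniform 5.0000, cycloidal 1.2159, simple-harmonic 2.3873
β=35°: printed 8.7500 | uniform 8.7500, cycloidal 5.5310, simple-harmonic 6.8251
β=40°: printed 10.0000 | uniform 10.0000, cycloidal 7.6613, simple-harmonic 8.6373
β=50°: printed 12.5000 | uniform 12.5000, cycloidal 12.5000, simple-harmonic 12.5000
β=55°: printed 13.7500 | uniform 13.7500, cycloidal 14.9795, simple-harmonic 14.4554
only one law matches every sample → uniform

uniform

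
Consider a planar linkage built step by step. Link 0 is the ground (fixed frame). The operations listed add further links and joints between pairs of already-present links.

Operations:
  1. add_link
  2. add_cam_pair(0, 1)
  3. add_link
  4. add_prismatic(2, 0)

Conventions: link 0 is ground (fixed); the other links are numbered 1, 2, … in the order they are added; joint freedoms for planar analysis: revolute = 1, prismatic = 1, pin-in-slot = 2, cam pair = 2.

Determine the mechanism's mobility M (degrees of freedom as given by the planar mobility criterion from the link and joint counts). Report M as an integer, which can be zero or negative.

(L,J1,J2)=(1,0,0); link0 fixed
link1: (2,0,0)
C 0-1 [J2]: (2,0,1)
link2: (3,0,1)
P 2-0 [J1]: (3,1,1)
Grübler: 3·2 − 2·1 − 1 = 3

M = 3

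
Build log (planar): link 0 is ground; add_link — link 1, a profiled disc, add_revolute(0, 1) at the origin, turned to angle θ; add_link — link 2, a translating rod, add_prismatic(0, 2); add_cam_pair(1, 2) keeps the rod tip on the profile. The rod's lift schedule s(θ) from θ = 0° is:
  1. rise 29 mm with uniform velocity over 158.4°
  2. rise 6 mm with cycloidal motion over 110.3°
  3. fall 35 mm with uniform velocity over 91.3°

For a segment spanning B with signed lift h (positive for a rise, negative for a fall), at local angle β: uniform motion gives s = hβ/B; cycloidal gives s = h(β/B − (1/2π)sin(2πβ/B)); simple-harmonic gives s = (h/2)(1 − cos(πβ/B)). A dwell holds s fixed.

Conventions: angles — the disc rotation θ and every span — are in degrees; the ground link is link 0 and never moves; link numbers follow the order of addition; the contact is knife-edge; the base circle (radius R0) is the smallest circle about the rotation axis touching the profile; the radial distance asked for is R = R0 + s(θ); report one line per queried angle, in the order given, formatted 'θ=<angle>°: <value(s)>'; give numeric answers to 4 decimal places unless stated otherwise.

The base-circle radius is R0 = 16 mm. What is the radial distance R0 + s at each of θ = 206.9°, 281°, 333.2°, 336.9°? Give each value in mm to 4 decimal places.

seg 1 [0°–158.4°] uniform, h=29: full span → s += 29 → s = 29.0000
seg 2 [158.4°–268.7°] cycloidal, h=6: θ=206.9° here. β=48.5, B=110.3. 6·(0.4397 − sin(2π·0.4397)/(2π)) = 2.2851 → s = 31.2851
seg 2 [158.4°–268.7°] cycloidal, h=6: full span → s += 6 → s = 35.0000
seg 3 [268.7°–360°] uniform, h=-35: θ=281° here. β=12.3, B=91.3. -35·12.3/91.3 = -4.7152 → s = 30.2848
seg 3 [268.7°–360°] uniform, h=-35: θ=333.2° here. β=64.5, B=91.3. -35·64.5/91.3 = -24.7262 → s = 10.2738
seg 3 [268.7°–360°] uniform, h=-35: θ=336.9° here. β=68.2, B=91.3. -35·68.2/91.3 = -26.1446 → s = 8.8554
θ=206.9°: R = R0 + s = 16 + 31.2851 = 47.2851
θ=281°: R = R0 + s = 16 + 30.2848 = 46.2848
θ=333.2°: R = R0 + s = 16 + 10.2738 = 26.2738
θ=336.9°: R = R0 + s = 16 + 8.8554 = 24.8554

θ=206.9°: 47.2851
θ=281°: 46.2848
θ=333.2°: 26.2738
θ=336.9°: 24.8554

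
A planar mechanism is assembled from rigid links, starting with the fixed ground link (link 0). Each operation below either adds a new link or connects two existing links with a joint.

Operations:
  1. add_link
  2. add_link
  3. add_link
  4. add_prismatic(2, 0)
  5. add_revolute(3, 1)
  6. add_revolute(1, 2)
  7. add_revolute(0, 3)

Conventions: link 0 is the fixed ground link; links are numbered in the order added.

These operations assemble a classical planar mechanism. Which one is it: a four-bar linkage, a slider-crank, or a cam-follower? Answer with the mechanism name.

links: 4 (incl. ground); joints: 3 revolute, 1 prismatic, 0 higher (cam) pair, forming one closed loop
4 links, 3 revolutes + 1 prismatic in one loop → slider-crank

slider-crank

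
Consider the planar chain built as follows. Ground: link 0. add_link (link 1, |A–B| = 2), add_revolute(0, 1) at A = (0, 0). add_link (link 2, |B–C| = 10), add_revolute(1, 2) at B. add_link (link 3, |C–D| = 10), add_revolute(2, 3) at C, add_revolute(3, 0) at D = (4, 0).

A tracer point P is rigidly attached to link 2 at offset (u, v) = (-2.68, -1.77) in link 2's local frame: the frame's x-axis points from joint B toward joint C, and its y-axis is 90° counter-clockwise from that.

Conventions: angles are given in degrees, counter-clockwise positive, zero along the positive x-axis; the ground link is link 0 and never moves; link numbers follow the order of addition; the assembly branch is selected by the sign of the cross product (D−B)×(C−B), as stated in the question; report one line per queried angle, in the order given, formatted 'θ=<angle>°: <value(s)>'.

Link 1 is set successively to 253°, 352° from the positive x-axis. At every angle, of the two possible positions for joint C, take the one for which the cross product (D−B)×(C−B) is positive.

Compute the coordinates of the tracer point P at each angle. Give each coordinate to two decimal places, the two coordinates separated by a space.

A=(0,0), D=(4.00,0)
θ=253°: B = A + 2.00·(cos253°, sin253°) = (-0.5847, -1.9126)
θ=253°: |BD| = 4.9677
θ=253°: circle(B,10.00) ∩ circle(D,10.00): a=2.4838, h=9.6866
θ=253°:   candidates: C₊=(-2.0218,7.9836) cross=48.120; C₋=(5.4371,-9.8962) cross=-48.120
θ=253°:   branch + wants cross > 0 → take C=(-2.0218,7.9836) (cross=48.120)
θ=253°: ex = (C−B)/|BC| = (-0.1437,0.9896); ey = (-0.9896,-0.1437)
θ=253°: P = B + -2.68·ex + -1.77·ey = (1.5520,-4.3104)
θ=352°: B = A + 2.00·(cos352°, sin352°) = (1.9805, -0.2783)
θ=352°: |BD| = 2.0386
θ=352°: circle(B,10.00) ∩ circle(D,10.00): a=1.0193, h=9.9479
θ=352°:   candidates: C₊=(1.6320,9.7156) cross=20.279; C₋=(4.3486,-9.9939) cross=-20.279
θ=352°:   branch + wants cross > 0 → take C=(1.6320,9.7156) (cross=20.279)
θ=352°: ex = (C−B)/|BC| = (-0.0349,0.9994); ey = (-0.9994,-0.0349)
θ=352°: P = B + -2.68·ex + -1.77·ey = (3.8429,-2.8950)

θ=253°: 1.55 -4.31
θ=352°: 3.84 -2.90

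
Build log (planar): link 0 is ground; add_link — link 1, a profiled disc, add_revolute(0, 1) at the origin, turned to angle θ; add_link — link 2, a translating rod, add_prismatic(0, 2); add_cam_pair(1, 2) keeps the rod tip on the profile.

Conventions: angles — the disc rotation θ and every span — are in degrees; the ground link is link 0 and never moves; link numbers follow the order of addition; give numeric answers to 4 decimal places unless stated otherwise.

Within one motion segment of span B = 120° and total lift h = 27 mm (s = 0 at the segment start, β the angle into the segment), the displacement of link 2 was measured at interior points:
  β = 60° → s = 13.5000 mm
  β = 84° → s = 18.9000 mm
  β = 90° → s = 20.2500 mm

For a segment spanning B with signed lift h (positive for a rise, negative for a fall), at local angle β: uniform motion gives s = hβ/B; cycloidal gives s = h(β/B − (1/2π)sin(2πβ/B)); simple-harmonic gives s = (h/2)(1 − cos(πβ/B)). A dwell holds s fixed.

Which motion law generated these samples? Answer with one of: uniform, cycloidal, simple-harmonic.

candidates at β/B = r: uniform s = h·r (linear in β); cycloidal s = h·(r − sin(2πr)/(2π)); simple-harmonic s = (h/2)(1 − cos(πr))
β=60°: printed 13.5000 | uniform 13.5000, cycloidal 13.5000, simple-harmonic 13.5000
β=84°: printed 18.9000 | uniform 18.9000, cycloidal 22.9869, simple-harmonic 21.4351
β=90°: printed 20.2500 | uniform 20.2500, cycloidal 24.5472, simple-harmonic 23.0459
only one law matches every sample → uniform

uniform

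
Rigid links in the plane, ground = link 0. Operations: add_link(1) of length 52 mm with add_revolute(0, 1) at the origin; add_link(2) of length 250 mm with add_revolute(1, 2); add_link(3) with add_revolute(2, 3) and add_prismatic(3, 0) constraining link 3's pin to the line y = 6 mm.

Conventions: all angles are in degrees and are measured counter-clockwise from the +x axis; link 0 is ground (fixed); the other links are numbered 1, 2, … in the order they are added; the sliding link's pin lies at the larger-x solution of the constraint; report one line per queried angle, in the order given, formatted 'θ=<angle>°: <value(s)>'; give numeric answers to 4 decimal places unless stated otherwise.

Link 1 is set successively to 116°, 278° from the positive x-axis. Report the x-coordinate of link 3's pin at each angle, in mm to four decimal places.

geometry: r = 52 mm, L = 250 mm, e = 6 mm
θ=116°: crank pin P = (r cos θ, r sin θ) = (-22.795300, 46.737290)
θ=116°: h = r sin θ − e = 46.737290 − 6 = 40.737290
θ=116°: x = r cos θ + √(L² − h²) = -22.795300 + 246.658617 = 223.863317
θ=278°: crank pin P = (r cos θ, r sin θ) = (7.237001, -51.493940)
θ=278°: h = r sin θ − e = -51.493940 − 6 = -57.493940
θ=278°: x = r cos θ + √(L² − h²) = 7.237001 + 243.299089 = 250.536091

θ=116°: 223.8633
θ=278°: 250.5361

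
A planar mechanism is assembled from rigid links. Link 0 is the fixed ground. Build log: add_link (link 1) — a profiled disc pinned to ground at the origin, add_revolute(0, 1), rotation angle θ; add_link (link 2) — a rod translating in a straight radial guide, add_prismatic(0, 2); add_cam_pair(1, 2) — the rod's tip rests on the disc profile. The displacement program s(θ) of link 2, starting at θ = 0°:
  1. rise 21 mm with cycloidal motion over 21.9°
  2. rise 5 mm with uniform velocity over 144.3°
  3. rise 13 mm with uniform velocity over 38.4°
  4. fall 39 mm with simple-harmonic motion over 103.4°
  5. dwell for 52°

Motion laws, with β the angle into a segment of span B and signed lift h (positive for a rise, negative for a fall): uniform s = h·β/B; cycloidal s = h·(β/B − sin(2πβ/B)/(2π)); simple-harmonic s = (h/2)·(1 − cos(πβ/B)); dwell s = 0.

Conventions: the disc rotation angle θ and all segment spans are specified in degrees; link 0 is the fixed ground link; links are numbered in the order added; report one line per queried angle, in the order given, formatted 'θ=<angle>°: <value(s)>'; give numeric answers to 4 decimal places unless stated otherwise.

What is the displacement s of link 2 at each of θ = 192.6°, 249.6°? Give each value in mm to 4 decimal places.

seg 1 [0°–21.9°] cycloidal, h=21: full span → s += 21 → s = 21.0000
seg 2 [21.9°–166.2°] uniform, h=5: full span → s += 5 → s = 26.0000
seg 3 [166.2°–204.6°] uniform, h=13: θ=192.6° here. β=26.4, B=38.4. 13·26.4/38.4 = 8.9375 → s = 34.9375
seg 3 [166.2°–204.6°] uniform, h=13: full span → s += 13 → s = 39.0000
seg 4 [204.6°–308°] simple-harmonic, h=-39: θ=249.6° here. β=45, B=103.4. -39/2·(1 − cos(π·0.4352)) = -15.5578 → s = 23.4422

θ=192.6°: 34.9375
θ=249.6°: 23.4422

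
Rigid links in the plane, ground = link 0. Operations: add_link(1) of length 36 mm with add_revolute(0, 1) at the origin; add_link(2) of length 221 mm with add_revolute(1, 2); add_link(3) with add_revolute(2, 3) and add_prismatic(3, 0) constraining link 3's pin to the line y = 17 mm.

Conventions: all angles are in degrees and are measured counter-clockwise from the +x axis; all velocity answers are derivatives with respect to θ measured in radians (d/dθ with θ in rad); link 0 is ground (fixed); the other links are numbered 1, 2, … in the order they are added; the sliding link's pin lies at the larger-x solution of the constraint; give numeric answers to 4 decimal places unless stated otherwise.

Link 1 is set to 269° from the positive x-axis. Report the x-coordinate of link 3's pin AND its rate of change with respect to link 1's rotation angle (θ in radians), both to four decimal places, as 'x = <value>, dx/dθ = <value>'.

geometry: r = 36 mm, L = 221 mm, e = 17 mm
crank pin P = (r cos θ, r sin θ) = (-0.628287, -35.994517)
h = r sin θ − e = -35.994517 − 17 = -52.994517
x = r cos θ + √(L² − h²) = -0.628287 + 214.552048 = 213.923761
dx/dθ = −r sin θ − h·r cos θ/√(L² − h²) (θ in radians; h = -52.994517) = 35.839330

x = 213.9238, dx/dθ = 35.8393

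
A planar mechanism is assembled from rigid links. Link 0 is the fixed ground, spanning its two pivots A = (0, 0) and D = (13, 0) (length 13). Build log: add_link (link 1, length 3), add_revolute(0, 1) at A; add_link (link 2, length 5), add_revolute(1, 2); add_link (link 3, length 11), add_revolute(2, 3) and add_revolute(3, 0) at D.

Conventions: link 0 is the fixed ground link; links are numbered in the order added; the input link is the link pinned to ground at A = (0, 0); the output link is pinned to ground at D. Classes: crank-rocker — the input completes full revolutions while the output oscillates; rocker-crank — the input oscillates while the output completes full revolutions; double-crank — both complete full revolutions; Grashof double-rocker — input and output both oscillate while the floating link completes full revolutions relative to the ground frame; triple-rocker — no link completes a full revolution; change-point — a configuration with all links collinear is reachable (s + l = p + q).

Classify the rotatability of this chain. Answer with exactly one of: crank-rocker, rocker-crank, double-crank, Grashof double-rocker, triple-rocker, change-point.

lengths: ground=13, input=3, coupler=5, output=11
sorted: s=3 (shortest), l=13 (longest), p+q=16
s + l = 16 vs p + q = 16
s + l = p + q → change-point (collinear configuration reachable)

change-point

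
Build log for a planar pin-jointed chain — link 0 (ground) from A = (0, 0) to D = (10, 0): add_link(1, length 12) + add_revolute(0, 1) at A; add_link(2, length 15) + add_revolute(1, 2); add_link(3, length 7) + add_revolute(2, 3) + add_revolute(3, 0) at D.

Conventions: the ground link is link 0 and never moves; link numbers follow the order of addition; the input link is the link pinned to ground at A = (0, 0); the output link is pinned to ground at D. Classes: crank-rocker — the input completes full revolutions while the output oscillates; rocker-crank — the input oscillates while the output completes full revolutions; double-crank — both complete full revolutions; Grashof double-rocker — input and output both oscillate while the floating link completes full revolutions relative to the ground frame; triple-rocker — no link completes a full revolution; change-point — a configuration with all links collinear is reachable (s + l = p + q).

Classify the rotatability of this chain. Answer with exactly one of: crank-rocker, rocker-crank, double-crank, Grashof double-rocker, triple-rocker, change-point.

lengths: ground=10, input=12, coupler=15, output=7
sorted: s=7 (shortest), l=15 (longest), p+q=22
s + l = 22 vs p + q = 22
s + l = p + q → change-point (collinear configuration reachable)

change-point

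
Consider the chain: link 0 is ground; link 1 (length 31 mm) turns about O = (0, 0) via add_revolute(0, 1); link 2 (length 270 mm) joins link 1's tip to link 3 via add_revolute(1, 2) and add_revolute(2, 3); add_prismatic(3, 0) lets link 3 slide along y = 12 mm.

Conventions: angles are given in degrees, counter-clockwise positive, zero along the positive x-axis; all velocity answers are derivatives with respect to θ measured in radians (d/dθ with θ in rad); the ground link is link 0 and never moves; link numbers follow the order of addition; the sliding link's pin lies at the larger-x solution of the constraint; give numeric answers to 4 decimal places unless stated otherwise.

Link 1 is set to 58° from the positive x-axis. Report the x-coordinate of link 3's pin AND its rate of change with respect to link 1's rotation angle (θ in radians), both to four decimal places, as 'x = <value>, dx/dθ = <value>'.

geometry: r = 31 mm, L = 270 mm, e = 12 mm
crank pin P = (r cos θ, r sin θ) = (16.427497, 26.289491)
h = r sin θ − e = 26.289491 − 12 = 14.289491
x = r cos θ + √(L² − h²) = 16.427497 + 269.621606 = 286.049103
dx/dθ = −r sin θ − h·r cos θ/√(L² − h²) (θ in radians; h = 14.289491) = -27.160121

x = 286.0491, dx/dθ = -27.1601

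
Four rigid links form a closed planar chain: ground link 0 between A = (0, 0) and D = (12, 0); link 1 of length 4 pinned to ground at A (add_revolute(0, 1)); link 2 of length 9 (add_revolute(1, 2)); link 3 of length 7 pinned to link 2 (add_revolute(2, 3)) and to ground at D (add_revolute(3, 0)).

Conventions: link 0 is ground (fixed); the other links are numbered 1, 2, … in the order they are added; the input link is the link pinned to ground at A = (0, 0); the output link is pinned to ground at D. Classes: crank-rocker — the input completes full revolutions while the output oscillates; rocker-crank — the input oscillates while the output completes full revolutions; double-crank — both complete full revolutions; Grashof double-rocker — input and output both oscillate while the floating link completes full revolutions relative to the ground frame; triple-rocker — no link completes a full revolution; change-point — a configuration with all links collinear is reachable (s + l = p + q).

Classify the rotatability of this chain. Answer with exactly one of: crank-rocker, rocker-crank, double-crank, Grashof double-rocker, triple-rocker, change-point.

lengths: ground=12, input=4, coupler=9, output=7
sorted: s=4 (shortest), l=12 (longest), p+q=16
s + l = 16 vs p + q = 16
s + l = p + q → change-point (collinear configuration reachable)

change-point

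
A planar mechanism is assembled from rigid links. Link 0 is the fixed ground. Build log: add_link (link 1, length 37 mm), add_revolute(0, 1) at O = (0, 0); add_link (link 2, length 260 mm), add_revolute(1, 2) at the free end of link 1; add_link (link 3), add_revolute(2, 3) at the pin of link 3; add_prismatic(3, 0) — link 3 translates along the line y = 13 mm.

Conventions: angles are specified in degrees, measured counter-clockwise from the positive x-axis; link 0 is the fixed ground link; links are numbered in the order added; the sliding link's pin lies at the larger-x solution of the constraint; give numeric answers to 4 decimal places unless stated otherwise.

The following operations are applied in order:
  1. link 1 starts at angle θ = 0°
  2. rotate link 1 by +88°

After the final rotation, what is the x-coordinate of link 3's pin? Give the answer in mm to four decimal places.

geometry: r = 37 mm, L = 260 mm, e = 13 mm; θ starts at 0°
rotate link 1 by +88°: θ ← 0° +88° = 88°
crank pin P = (r cos θ, r sin θ) = (1.291281, 36.977461)
h = r sin θ − e = 36.977461 − 13 = 23.977461
x = r cos θ + √(L² − h²) = 1.291281 + 258.892026 = 260.183308

260.1833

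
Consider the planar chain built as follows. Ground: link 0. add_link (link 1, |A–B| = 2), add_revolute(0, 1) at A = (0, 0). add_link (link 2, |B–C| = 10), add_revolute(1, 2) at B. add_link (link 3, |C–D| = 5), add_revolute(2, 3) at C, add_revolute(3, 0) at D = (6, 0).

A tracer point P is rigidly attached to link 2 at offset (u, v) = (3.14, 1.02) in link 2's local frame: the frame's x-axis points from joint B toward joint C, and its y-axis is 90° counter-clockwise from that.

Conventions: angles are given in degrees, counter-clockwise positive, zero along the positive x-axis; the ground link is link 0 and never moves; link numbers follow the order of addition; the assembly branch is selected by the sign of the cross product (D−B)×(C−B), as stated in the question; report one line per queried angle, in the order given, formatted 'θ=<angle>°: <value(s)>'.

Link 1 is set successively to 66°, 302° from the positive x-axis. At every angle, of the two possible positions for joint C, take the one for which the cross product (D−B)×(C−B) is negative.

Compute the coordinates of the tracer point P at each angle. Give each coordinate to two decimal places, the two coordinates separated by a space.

A=(0,0), D=(6.00,0)
θ=66°: B = A + 2.00·(cos66°, sin66°) = (0.8135, 1.8271)
θ=66°: |BD| = 5.4989
θ=66°: circle(B,10.00) ∩ circle(D,5.00): a=9.5690, h=2.9043
θ=66°:   candidates: C₊=(10.8038,1.3870) cross=15.970; C₋=(8.8738,-4.0916) cross=-15.970
θ=66°:   branch - wants cross < 0 → take C=(8.8738,-4.0916) (cross=-15.970)
θ=66°: ex = (C−B)/|BC| = (0.8060,-0.5919); ey = (0.5919,0.8060)
θ=66°: P = B + 3.14·ex + 1.02·ey = (3.9481,0.7908)
θ=302°: B = A + 2.00·(cos302°, sin302°) = (1.0598, -1.6961)
θ=302°: |BD| = 5.2232
θ=302°: circle(B,10.00) ∩ circle(D,5.00): a=9.7911, h=2.0333
θ=302°:   candidates: C₊=(9.6601,3.4064) cross=10.621; C₋=(10.9806,-0.4398) cross=-10.621
θ=302°:   branch - wants cross < 0 → take C=(10.9806,-0.4398) (cross=-10.621)
θ=302°: ex = (C−B)/|BC| = (0.9921,0.1256); ey = (-0.1256,0.9921)
θ=302°: P = B + 3.14·ex + 1.02·ey = (4.0468,-0.2897)

θ=66°: 3.95 0.79
θ=302°: 4.05 -0.29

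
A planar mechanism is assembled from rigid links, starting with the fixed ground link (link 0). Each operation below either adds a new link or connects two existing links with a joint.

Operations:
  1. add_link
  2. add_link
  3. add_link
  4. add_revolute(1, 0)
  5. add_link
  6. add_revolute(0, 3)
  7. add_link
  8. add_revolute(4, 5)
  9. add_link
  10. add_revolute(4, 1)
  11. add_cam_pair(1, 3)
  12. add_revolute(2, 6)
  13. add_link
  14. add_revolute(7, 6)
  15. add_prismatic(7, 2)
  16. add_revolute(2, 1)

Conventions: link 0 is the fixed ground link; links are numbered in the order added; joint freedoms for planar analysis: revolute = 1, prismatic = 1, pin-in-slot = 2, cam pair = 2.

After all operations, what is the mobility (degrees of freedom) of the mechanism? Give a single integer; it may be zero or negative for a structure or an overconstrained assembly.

ground; <1,0,0>
#1 <2,0,0>
#2 <3,0,0>
#3 <4,0,0>
R:1↔0 J1 <4,1,0>
#4 <5,1,0>
R:0↔3 J1 <5,2,0>
#5 <6,2,0>
R:4↔5 J1 <6,3,0>
#6 <7,3,0>
R:4↔1 J1 <7,4,0>
C:1↔3 J2 <7,4,1>
R:2↔6 J1 <7,5,1>
#7 <8,5,1>
R:7↔6 J1 <8,6,1>
P:7↔2 J1 <8,7,1>
R:2↔1 J1 <8,8,1>
3×7 − 2×8 − 1×1 = 4

M = 4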